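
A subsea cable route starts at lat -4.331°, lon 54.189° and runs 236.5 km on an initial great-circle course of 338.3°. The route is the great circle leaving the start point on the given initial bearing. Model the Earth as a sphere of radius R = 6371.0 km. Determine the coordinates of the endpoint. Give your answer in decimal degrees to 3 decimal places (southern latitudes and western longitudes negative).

Angular distance δ = d/R = 236.5 / 6371 = 0.037121 rad.
Start latitude φ₁ = -0.075590 rad; initial bearing θ = 5.904449 rad.
Applying the spherical law of cosines for sides, sin φ₂ = sin φ₁ cos δ + cos φ₁ sin δ cos θ = -0.041082, so φ₂ = -2.354°.
For the longitude increment, Δλ = atan2( sin θ sin δ cos φ₁, cos δ − sin φ₁ sin φ₂ ) = atan2(-0.013683, 0.996209) = -0.787°.
λ₂ = λ₁ + Δλ = 53.402°.

latitude -2.354°, longitude 53.402°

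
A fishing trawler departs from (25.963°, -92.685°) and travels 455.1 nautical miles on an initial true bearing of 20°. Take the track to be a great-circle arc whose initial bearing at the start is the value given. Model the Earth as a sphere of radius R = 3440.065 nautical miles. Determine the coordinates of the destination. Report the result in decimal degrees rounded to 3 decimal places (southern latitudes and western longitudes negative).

Central angle δ = d/R = 0.132294 rad.
Converting: φ₁ = 0.453140 rad, θ = 0.349066 rad.
sin φ₂ = sin φ₁ cos δ + cos φ₁ sin δ cos θ = (0.437791)(0.991262) + (0.899077)(0.131908)(0.939693) = 0.545409
φ₂ = asin(0.545409) = 0.576877 rad = 33.053°.
For the longitude increment, Δλ = atan2( sin θ sin δ cos φ₁, cos δ − sin φ₁ sin φ₂ ) = atan2(0.040562, 0.752487) = 3.085°.
Hence λ₂ = -92.685° + 3.085° = -89.600°.

latitude 33.053°, longitude -89.600°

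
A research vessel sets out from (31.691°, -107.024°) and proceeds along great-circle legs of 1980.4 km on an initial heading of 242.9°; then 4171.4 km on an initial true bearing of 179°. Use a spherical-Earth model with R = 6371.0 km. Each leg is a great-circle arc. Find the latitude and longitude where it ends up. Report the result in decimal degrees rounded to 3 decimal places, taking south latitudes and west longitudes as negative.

latitude -15.076°, longitude -123.525°

Apply the spherical direct solution leg by leg, carrying full precision between legs.
Leg 1: from (31.691°, -107.024°), δ = 1980.4/6371 = 0.310846 rad, θ = 242.9° → φ = 22.433°, λ = -124.156°.
Leg 2: from (22.433°, -124.156°), δ = 4171.4/6371 = 0.654748 rad, θ = 179° → φ = -15.076°, λ = -123.525°.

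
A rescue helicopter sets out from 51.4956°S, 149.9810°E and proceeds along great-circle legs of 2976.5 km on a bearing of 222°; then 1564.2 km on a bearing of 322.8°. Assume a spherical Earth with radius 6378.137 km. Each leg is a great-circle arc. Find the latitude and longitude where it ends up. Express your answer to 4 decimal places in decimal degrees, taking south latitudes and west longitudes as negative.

latitude -52.9847°, longitude 90.2234°

Apply the spherical direct solution leg by leg, carrying full precision between legs.
Leg 1: from (-51.4956°, 149.9810°), δ = 2976.5/6378.137 = 0.466672 rad, θ = 222° → φ = -65.0997°, λ = 104.3361°.
Leg 2: from (-65.0997°, 104.3361°), δ = 1564.2/6378.137 = 0.245244 rad, θ = 322.8° → φ = -52.9847°, λ = 90.2234°.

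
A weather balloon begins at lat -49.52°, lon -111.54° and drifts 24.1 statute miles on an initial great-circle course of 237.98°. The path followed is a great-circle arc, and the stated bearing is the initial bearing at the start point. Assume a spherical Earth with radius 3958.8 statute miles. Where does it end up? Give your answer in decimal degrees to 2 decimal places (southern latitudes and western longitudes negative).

Central angle δ = d/R = 0.006088 rad.
Start latitude φ₁ = -0.864287 rad; initial bearing θ = 4.153535 rad.
Applying the spherical law of cosines for sides, sin φ₂ = sin φ₁ cos δ + cos φ₁ sin δ cos θ = -0.762714, so φ₂ = -49.70°.
For the longitude increment, Δλ = atan2( sin θ sin δ cos φ₁, cos δ − sin φ₁ sin φ₂ ) = atan2(-0.003351, 0.419836) = -0.46°.
Hence λ₂ = -111.54° + -0.46° = -112.00°.

latitude -49.70°, longitude -112.00°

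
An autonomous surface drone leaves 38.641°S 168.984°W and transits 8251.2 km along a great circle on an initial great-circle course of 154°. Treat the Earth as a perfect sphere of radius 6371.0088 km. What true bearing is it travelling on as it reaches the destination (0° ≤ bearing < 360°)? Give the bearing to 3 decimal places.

final bearing 39.882°

The arc subtends δ = 8251.2/6371.0088 = 1.295117 rad at the centre.
Converting: φ₁ = -0.674413 rad, θ = 2.687807 rad.
Applying the spherical law of cosines for sides, sin φ₂ = sin φ₁ cos δ + cos φ₁ sin δ cos θ = -0.845489, so φ₂ = -57.724°.
For the longitude increment, Δλ = atan2( sin θ sin δ cos φ₁, cos δ − sin φ₁ sin φ₂ ) = atan2(0.329471, -0.255755) = 127.821°.
Hence λ₂ = -168.984° + 127.821° = -41.163°.
The forward bearing on arrival equals the back-azimuth from the destination plus 180°.
Back-azimuth from P₂ (-57.724°, -41.163°) to P₁ (-38.641°, -168.984°), with Δλ' = λ₁ − λ₂ = -127.821°: atan2( sin Δλ' cos φ₁ , cos φ₂ sin φ₁ − sin φ₂ cos φ₁ cos Δλ' ) = 219.882°.
Final bearing = (219.882° + 180°) mod 360° = 39.882°.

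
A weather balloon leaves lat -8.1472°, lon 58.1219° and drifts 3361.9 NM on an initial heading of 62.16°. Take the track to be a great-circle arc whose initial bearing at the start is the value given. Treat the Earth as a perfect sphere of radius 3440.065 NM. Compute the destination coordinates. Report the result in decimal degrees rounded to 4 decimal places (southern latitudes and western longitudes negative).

The arc subtends δ = 3361.9/3440.065 = 0.977278 rad at the centre.
Converting: φ₁ = -0.142195 rad, θ = 1.084897 rad.
sin φ₂ = sin φ₁ cos δ + cos φ₁ sin δ cos θ = (-0.141717)(0.559281) + (0.989907)(0.828978)(0.467004) = 0.303969
φ₂ = asin(0.303969) = 0.308856 rad = 17.6962°.
For the longitude increment, Δλ = atan2( sin θ sin δ cos φ₁, cos δ − sin φ₁ sin φ₂ ) = atan2(0.725630, 0.602359) = 50.3033°.
Hence λ₂ = 58.1219° + 50.3033° = 108.4252°.

latitude 17.6962°, longitude 108.4252°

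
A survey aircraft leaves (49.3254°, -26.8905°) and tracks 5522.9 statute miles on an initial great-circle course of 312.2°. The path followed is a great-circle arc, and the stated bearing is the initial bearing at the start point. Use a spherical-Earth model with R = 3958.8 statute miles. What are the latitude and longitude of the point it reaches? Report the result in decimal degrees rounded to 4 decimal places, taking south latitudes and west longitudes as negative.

latitude 34.3075°, longitude -144.8813°

Angular distance δ = d/R = 5522.9 / 3958.8 = 1.395094 rad.
Start latitude φ₁ = 0.860891 rad; initial bearing θ = 5.448918 rad.
Applying the spherical law of cosines for sides, sin φ₂ = sin φ₁ cos δ + cos φ₁ sin δ cos θ = 0.563634, so φ₂ = 34.3075°.
For the longitude increment, Δλ = atan2( sin θ sin δ cos φ₁, cos δ − sin φ₁ sin φ₂ ) = atan2(-0.475395, -0.252674) = -117.9908°.
λ₂ = λ₁ + Δλ = -144.8813°.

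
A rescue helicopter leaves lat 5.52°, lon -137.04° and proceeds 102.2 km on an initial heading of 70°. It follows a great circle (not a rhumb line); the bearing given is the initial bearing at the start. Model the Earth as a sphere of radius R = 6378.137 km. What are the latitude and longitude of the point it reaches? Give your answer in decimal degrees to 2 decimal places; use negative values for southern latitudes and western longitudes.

δ = 102.2/6378.137 = 0.016023 rad (0.9181°).
Start latitude φ₁ = 0.096342 rad; initial bearing θ = 1.221730 rad.
sin φ₂ = sin φ₁ cos δ + cos φ₁ sin δ cos θ = (0.096193)(0.999872) + (0.995363)(0.016023)(0.342020) = 0.101636
φ₂ = asin(0.101636) = 0.101811 rad = 5.83°.
Then Δλ = atan2(0.014987, 0.990095) = 0.015135 rad, from sin θ sin δ cos φ₁ over cos δ − sin φ₁ sin φ₂.
λ₂ = λ₁ + Δλ = -136.17°.

latitude 5.83°, longitude -136.17°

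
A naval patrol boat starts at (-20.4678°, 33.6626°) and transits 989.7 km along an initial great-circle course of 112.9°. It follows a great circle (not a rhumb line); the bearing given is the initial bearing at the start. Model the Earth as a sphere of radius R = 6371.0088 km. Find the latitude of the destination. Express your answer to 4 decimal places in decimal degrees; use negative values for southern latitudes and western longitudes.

latitude -23.6954°

Central angle δ = d/R = 0.155344 rad.
Start latitude φ₁ = -0.357231 rad; initial bearing θ = 1.970477 rad.
sin φ₂ = sin φ₁ cos δ + cos φ₁ sin δ cos θ = (-0.349681)(0.987958) + (0.936869)(0.154720)(-0.389124) = -0.401875
φ₂ = asin(-0.401875) = -0.413563 rad = -23.6954°.
Then Δλ = atan2(0.133528, 0.847430) = 0.156283 rad, from sin θ sin δ cos φ₁ over cos δ − sin φ₁ sin φ₂.
Hence λ₂ = 33.6626° + 8.9544° = 42.6170°.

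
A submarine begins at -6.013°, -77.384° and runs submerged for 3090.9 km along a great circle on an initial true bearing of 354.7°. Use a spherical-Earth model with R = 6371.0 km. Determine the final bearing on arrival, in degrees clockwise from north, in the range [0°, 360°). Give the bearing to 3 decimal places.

final bearing 354.327°

δ = 3090.9/6371 = 0.485151 rad (27.7971°).
Start latitude φ₁ = -0.104947 rad; initial bearing θ = 6.190683 rad.
Destination latitude: φ₂ = arcsin( sin φ₁ cos δ + cos φ₁ sin δ cos θ ) = arcsin(0.369128) = 21.662°.
Δλ = atan2( sin θ sin δ cos φ₁ , cos δ − sin φ₁ sin φ₂ ) = atan2(-0.042839, 0.923272) = -0.046366 rad = -2.657°.
λ₂ = λ₁ + Δλ = -80.041°.
The forward bearing on arrival equals the back-azimuth from the destination plus 180°.
Back-azimuth from P₂ (21.662°, -80.041°) to P₁ (-6.013°, -77.384°), with Δλ' = λ₁ − λ₂ = 2.657°: atan2( sin Δλ' cos φ₁ , cos φ₂ sin φ₁ − sin φ₂ cos φ₁ cos Δλ' ) = 174.327°.
Final bearing = (174.327° + 180°) mod 360° = 354.327°.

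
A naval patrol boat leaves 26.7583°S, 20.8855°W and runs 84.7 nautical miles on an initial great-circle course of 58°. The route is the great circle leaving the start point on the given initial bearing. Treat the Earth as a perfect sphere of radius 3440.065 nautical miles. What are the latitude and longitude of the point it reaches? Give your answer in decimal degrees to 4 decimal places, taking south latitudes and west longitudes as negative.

latitude -26.0045°, longitude -19.5544°

The arc subtends δ = 84.7/3440.065 = 0.024622 rad at the centre.
Start latitude φ₁ = -0.467020 rad; initial bearing θ = 1.012291 rad.
Applying the spherical law of cosines for sides, sin φ₂ = sin φ₁ cos δ + cos φ₁ sin δ cos θ = -0.438442, so φ₂ = -26.0045°.
Then Δλ = atan2(0.018642, 0.802298) = 0.023232 rad, from sin θ sin δ cos φ₁ over cos δ − sin φ₁ sin φ₂.
λ₂ = λ₁ + Δλ = -19.5544°.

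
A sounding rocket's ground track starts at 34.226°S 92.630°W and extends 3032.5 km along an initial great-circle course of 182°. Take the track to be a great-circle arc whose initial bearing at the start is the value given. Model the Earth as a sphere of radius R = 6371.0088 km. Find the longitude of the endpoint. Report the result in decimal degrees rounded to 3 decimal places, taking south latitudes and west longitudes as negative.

longitude -94.549°

Central angle δ = d/R = 0.475984 rad.
Start latitude φ₁ = -0.597356 rad; initial bearing θ = 3.176499 rad.
Applying the spherical law of cosines for sides, sin φ₂ = sin φ₁ cos δ + cos φ₁ sin δ cos θ = -0.878569, so φ₂ = -61.470°.
Then Δλ = atan2(-0.013222, 0.394684) = -0.033488 rad, from sin θ sin δ cos φ₁ over cos δ − sin φ₁ sin φ₂.
λ₂ = -92.630° + -1.919° = -94.549°.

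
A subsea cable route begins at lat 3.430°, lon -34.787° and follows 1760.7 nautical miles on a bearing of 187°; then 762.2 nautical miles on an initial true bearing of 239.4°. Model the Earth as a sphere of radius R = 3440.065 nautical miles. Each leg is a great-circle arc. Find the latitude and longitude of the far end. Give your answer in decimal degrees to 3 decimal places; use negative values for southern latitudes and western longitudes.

Apply the spherical direct solution leg by leg, carrying full precision between legs.
Leg 1: from (3.430°, -34.787°), δ = 1760.7/3440.065 = 0.511822 rad, θ = 187° → φ = -25.663°, λ = -38.584°.
Leg 2: from (-25.663°, -38.584°), δ = 762.2/3440.065 = 0.221566 rad, θ = 239.4° → φ = -31.556°, λ = -51.409°.

latitude -31.556°, longitude -51.409°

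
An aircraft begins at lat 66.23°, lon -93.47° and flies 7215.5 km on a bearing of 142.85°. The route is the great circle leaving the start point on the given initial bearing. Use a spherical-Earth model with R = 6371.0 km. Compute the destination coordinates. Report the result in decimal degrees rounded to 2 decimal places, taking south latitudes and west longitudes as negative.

δ = 7215.5/6371 = 1.132554 rad (64.8906°).
Start latitude φ₁ = 1.155932 rad; initial bearing θ = 2.493203 rad.
Destination latitude: φ₂ = arcsin( sin φ₁ cos δ + cos φ₁ sin δ cos θ ) = arcsin(0.097445) = 5.59°.
Δλ = atan2( sin θ sin δ cos φ₁ , cos δ − sin φ₁ sin φ₂ ) = atan2(0.220410, 0.335170) = 0.581705 rad = 33.33°.
Hence λ₂ = -93.47° + 33.33° = -60.14°.

latitude 5.59°, longitude -60.14°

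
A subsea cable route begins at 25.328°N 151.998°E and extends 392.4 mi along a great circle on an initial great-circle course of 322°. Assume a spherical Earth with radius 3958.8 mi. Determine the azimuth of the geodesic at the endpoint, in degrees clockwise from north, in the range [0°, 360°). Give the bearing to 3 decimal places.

final bearing 320.138°

δ = 392.4/3958.8 = 0.099121 rad (5.6792°).
Start latitude φ₁ = 0.442057 rad; initial bearing θ = 5.619960 rad.
sin φ₂ = sin φ₁ cos δ + cos φ₁ sin δ cos θ = (0.427800)(0.995092) + (0.903874)(0.098959)(0.788011) = 0.496184
φ₂ = asin(0.496184) = 0.519198 rad = 29.748°.
For the longitude increment, Δλ = atan2( sin θ sin δ cos φ₁, cos δ − sin φ₁ sin φ₂ ) = atan2(-0.055069, 0.782824) = -4.024°.
Hence λ₂ = 151.998° + -4.024° = 147.974°.
The forward bearing on arrival equals the back-azimuth from the destination plus 180°.
Back-azimuth from P₂ (29.748°, 147.974°) to P₁ (25.328°, 151.998°), with Δλ' = λ₁ − λ₂ = 4.024°: atan2( sin Δλ' cos φ₁ , cos φ₂ sin φ₁ − sin φ₂ cos φ₁ cos Δλ' ) = 140.138°.
Final bearing = (140.138° + 180°) mod 360° = 320.138°.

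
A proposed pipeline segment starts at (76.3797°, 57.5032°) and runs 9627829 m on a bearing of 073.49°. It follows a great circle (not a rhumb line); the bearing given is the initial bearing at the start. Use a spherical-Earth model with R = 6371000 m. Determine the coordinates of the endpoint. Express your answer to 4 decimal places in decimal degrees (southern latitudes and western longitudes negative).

Angular distance δ = d/R = 9627829 / 6371000 = 1.511196 rad.
Converting: φ₁ = 1.333077 rad, θ = 1.282642 rad.
Applying the spherical law of cosines for sides, sin φ₂ = sin φ₁ cos δ + cos φ₁ sin δ cos θ = 0.124692, so φ₂ = 7.1630°.
Δλ = atan2( sin θ sin δ cos φ₁ , cos δ − sin φ₁ sin φ₂ ) = atan2(0.225377, -0.061621) = 1.837685 rad = 105.2916°.
λ₂ = 57.5032° + 105.2916° = 162.7948°.

latitude 7.1630°, longitude 162.7948°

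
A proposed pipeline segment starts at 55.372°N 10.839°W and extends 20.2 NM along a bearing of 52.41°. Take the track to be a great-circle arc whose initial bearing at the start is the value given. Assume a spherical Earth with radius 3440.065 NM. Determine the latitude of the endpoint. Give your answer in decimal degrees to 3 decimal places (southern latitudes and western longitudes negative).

latitude 55.576°

The arc subtends δ = 20.2/3440.065 = 0.005872 rad at the centre.
With φ₁ = 55.372° = 0.966424 rad and θ = 52.41° = 0.914727 rad:
sin φ₂ = sin φ₁ cos δ + cos φ₁ sin δ cos θ = (0.822859)(0.999983) + (0.568246)(0.005872)(0.610007) = 0.824880
φ₂ = asin(0.824880) = 0.969990 rad = 55.576°.
Then Δλ = atan2(0.002644, 0.321223) = 0.008231 rad, from sin θ sin δ cos φ₁ over cos δ − sin φ₁ sin φ₂.
λ₂ = -10.839° + 0.472° = -10.367°.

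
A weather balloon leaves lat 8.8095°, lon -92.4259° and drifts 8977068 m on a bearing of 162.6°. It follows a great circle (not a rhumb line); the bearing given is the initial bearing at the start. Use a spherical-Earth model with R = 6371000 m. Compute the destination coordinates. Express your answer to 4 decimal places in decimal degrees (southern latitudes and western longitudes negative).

latitude -64.9599°, longitude -48.2144°

Angular distance δ = d/R = 8977068 / 6371000 = 1.409052 rad.
Start latitude φ₁ = 0.153755 rad; initial bearing θ = 2.837905 rad.
Destination latitude: φ₂ = arcsin( sin φ₁ cos δ + cos φ₁ sin δ cos θ ) = arcsin(-0.906012) = -64.9599°.
Δλ = atan2( sin θ sin δ cos φ₁ , cos δ − sin φ₁ sin φ₂ ) = atan2(0.291656, 0.299796) = 0.771636 rad = 44.2115°.
Hence λ₂ = -92.4259° + 44.2115° = -48.2144°.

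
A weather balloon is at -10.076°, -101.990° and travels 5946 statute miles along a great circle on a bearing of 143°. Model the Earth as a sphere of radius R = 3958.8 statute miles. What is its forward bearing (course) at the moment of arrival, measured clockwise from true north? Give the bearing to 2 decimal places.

Central angle δ = d/R = 1.501970 rad.
With φ₁ = -10.076° = -0.175859 rad and θ = 143° = 2.495821 rad:
Destination latitude: φ₂ = arcsin( sin φ₁ cos δ + cos φ₁ sin δ cos θ ) = arcsin(-0.796488) = -52.796°.
For the longitude increment, Δλ = atan2( sin θ sin δ cos φ₁, cos δ − sin φ₁ sin φ₂ ) = atan2(0.591130, -0.070577) = 96.809°.
λ₂ = λ₁ + Δλ = -5.181°.
The forward bearing on arrival equals the back-azimuth from the destination plus 180°.
Back-azimuth from P₂ (-52.80°, -5.18°) to P₁ (-10.08°, -101.99°), with Δλ' = λ₁ − λ₂ = -96.81°: atan2( sin Δλ' cos φ₁ , cos φ₂ sin φ₁ − sin φ₂ cos φ₁ cos Δλ' ) = 258.51°.
Final bearing = (258.51° + 180°) mod 360° = 78.51°.

final bearing 78.51°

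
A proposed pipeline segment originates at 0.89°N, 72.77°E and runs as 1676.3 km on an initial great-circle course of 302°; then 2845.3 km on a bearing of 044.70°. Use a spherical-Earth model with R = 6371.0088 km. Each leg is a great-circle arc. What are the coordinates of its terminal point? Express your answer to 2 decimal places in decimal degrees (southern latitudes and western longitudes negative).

latitude 26.18°, longitude 79.66°

Apply the spherical direct solution leg by leg, carrying full precision between legs.
Leg 1: from (0.89°, 72.77°), δ = 1676.3/6371.0088 = 0.263114 rad, θ = 302° → φ = 8.79°, λ = 59.87°.
Leg 2: from (8.79°, 59.87°), δ = 2845.3/6371.0088 = 0.446601 rad, θ = 44.7° → φ = 26.18°, λ = 79.66°.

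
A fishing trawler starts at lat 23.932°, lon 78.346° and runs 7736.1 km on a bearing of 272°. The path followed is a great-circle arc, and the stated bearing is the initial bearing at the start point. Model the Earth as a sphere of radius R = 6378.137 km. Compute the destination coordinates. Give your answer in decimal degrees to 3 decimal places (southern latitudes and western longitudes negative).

Central angle δ = d/R = 1.212909 rad.
Converting: φ₁ = 0.417692 rad, θ = 4.747296 rad.
Destination latitude: φ₂ = arcsin( sin φ₁ cos δ + cos φ₁ sin δ cos θ ) = arcsin(0.171976) = 9.903°.
Δλ = atan2( sin θ sin δ cos φ₁ , cos δ − sin φ₁ sin φ₂ ) = atan2(-0.855592, 0.280534) = -1.253960 rad = -71.847°.
λ₂ = 78.346° + -71.847° = 6.499°.

latitude 9.903°, longitude 6.499°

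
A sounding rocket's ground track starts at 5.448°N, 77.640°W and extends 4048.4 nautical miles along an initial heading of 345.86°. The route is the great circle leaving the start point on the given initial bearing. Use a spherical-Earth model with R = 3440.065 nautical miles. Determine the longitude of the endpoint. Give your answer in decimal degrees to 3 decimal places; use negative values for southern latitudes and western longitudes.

Central angle δ = d/R = 1.176838 rad.
Start latitude φ₁ = 0.095086 rad; initial bearing θ = 6.036396 rad.
Applying the spherical law of cosines for sides, sin φ₂ = sin φ₁ cos δ + cos φ₁ sin δ cos θ = 0.927818, so φ₂ = 68.097°.
For the longitude increment, Δλ = atan2( sin θ sin δ cos φ₁, cos δ − sin φ₁ sin φ₂ ) = atan2(-0.224560, 0.295757) = -37.208°.
λ₂ = -77.640° + -37.208° = -114.848°.

longitude -114.848°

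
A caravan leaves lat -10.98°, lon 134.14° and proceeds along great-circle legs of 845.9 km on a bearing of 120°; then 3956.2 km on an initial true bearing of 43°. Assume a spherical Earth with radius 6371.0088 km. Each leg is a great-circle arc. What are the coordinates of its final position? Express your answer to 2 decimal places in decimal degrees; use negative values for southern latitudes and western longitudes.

latitude 11.84°, longitude 164.87°

Apply the spherical direct solution leg by leg, carrying full precision between legs.
Leg 1: from (-10.98°, 134.14°), δ = 845.9/6371.0088 = 0.132773 rad, θ = 120° → φ = -14.70°, λ = 140.95°.
Leg 2: from (-14.70°, 140.95°), δ = 3956.2/6371.0088 = 0.620969 rad, θ = 43° → φ = 11.84°, λ = 164.87°.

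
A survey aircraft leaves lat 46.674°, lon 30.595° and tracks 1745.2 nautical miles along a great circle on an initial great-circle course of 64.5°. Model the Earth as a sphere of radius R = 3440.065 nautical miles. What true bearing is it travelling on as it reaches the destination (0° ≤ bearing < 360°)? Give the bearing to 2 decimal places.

Central angle δ = d/R = 0.507316 rad.
Start latitude φ₁ = 0.814615 rad; initial bearing θ = 1.125737 rad.
Destination latitude: φ₂ = arcsin( sin φ₁ cos δ + cos φ₁ sin δ cos θ ) = arcsin(0.779351) = 51.201°.
For the longitude increment, Δλ = atan2( sin θ sin δ cos φ₁, cos δ − sin φ₁ sin φ₂ ) = atan2(0.300880, 0.307104) = 44.414°.
λ₂ = λ₁ + Δλ = 75.009°.
The forward bearing on arrival equals the back-azimuth from the destination plus 180°.
Back-azimuth from P₂ (51.20°, 75.01°) to P₁ (46.67°, 30.59°), with Δλ' = λ₁ − λ₂ = -44.41°: atan2( sin Δλ' cos φ₁ , cos φ₂ sin φ₁ − sin φ₂ cos φ₁ cos Δλ' ) = 278.74°.
Final bearing = (278.74° + 180°) mod 360° = 98.74°.

final bearing 98.74°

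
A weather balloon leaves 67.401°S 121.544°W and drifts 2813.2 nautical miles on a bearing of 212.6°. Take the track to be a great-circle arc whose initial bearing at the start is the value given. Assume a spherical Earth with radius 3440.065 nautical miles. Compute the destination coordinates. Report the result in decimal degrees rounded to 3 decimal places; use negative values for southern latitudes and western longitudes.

latitude -60.175°, longitude 110.677°

Angular distance δ = d/R = 2813.2 / 3440.065 = 0.817775 rad.
Converting: φ₁ = -1.176369 rad, θ = 3.710570 rad.
sin φ₂ = sin φ₁ cos δ + cos φ₁ sin δ cos θ = (-0.923217)(0.683846) + (0.384279)(0.729626)(-0.842452) = -0.867545
φ₂ = asin(-0.867545) = -1.050245 rad = -60.175°.
Δλ = atan2( sin θ sin δ cos φ₁ , cos δ − sin φ₁ sin φ₂ ) = atan2(-0.151061, -0.117086) = -2.230166 rad = -127.779°.
λ₂ = -121.544° + -127.779° = -249.323°, normalized to (−180°, 180°] → 110.677°.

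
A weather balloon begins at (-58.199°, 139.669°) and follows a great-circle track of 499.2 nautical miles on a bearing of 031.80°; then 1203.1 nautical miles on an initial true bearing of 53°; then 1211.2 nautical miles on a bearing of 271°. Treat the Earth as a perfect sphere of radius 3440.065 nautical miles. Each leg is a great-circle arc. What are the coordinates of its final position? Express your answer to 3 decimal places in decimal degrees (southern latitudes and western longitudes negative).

Apply the spherical direct solution leg by leg, carrying full precision between legs.
Leg 1: from (-58.199°, 139.669°), δ = 499.2/3440.065 = 0.145114 rad, θ = 31.8° → φ = -50.913°, λ = 146.611°.
Leg 2: from (-50.913°, 146.611°), δ = 1203.1/3440.065 = 0.349732 rad, θ = 53° → φ = -36.812°, λ = 166.597°.
Leg 3: from (-36.812°, 166.597°), δ = 1211.2/3440.065 = 0.352086 rad, θ = 271° → φ = -33.891°, λ = 142.054°.

latitude -33.891°, longitude 142.054°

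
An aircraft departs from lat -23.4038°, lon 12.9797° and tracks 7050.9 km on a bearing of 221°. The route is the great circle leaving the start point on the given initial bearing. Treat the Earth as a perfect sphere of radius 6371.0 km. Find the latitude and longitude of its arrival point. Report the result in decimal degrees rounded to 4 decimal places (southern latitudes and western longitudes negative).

δ = 7050.9/6371 = 1.106718 rad (63.4103°).
Converting: φ₁ = -0.408473 rad, θ = 3.857178 rad.
sin φ₂ = sin φ₁ cos δ + cos φ₁ sin δ cos θ = (-0.397209)(0.447599) + (0.917728)(0.894234)(-0.754710) = -0.797153
φ₂ = asin(-0.797153) = -0.922566 rad = -52.8591°.
Δλ = atan2( sin θ sin δ cos φ₁ , cos δ − sin φ₁ sin φ₂ ) = atan2(-0.538404, 0.130963) = -1.332188 rad = -76.3288°.
λ₂ = 12.9797° + -76.3288° = -63.3491°.

latitude -52.8591°, longitude -63.3491°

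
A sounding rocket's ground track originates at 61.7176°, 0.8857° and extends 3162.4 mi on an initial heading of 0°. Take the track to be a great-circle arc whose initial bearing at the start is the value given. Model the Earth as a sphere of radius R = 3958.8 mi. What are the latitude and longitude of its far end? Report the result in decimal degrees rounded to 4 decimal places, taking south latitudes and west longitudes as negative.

The arc subtends δ = 3162.4/3958.8 = 0.798828 rad at the centre.
Converting: φ₁ = 1.077175 rad, θ = 0.000000 rad.
Applying the spherical law of cosines for sides, sin φ₂ = sin φ₁ cos δ + cos φ₁ sin δ cos θ = 0.953785, so φ₂ = 72.5129°.
For the longitude increment, Δλ = atan2( sin θ sin δ cos φ₁, cos δ − sin φ₁ sin φ₂ ) = atan2(0.000000, -0.142378) = 180.0000°.
λ₂ = 0.8857° + 180.0000° = 180.8857°, normalized to (−180°, 180°] → -179.1143°.

latitude 72.5129°, longitude -179.1143°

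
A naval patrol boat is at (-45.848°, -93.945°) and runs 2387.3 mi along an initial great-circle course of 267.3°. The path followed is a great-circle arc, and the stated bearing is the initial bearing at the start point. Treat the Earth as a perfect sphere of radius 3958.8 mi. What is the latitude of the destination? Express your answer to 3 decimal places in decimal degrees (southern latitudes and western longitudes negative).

latitude -37.557°

δ = 2387.3/3958.8 = 0.603036 rad (34.5514°).
With φ₁ = -45.848° = -0.800199 rad and θ = 267.3° = 4.665265 rad:
sin φ₂ = sin φ₁ cos δ + cos φ₁ sin δ cos θ = (-0.717494)(0.823617) + (0.696564)(0.567146)(-0.047106) = -0.609550
φ₂ = asin(-0.609550) = -0.655493 rad = -37.557°.
For the longitude increment, Δλ = atan2( sin θ sin δ cos φ₁, cos δ − sin φ₁ sin φ₂ ) = atan2(-0.394615, 0.386268) = -45.612°.
Hence λ₂ = -93.945° + -45.612° = -139.557°.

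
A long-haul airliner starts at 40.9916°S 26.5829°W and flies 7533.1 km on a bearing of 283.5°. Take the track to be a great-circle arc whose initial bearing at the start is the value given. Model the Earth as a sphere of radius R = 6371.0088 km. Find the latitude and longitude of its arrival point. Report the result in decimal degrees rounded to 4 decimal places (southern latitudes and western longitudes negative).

δ = 7533.1/6371.0088 = 1.182403 rad (67.7467°).
With φ₁ = -40.9916° = -0.715438 rad and θ = 283.5° = 4.948008 rad:
Applying the spherical law of cosines for sides, sin φ₂ = sin φ₁ cos δ + cos φ₁ sin δ cos θ = -0.085327, so φ₂ = -4.8948°.
For the longitude increment, Δλ = atan2( sin θ sin δ cos φ₁, cos δ − sin φ₁ sin φ₂ ) = atan2(-0.679285, 0.322732) = -64.5874°.
Hence λ₂ = -26.5829° + -64.5874° = -91.1703°.

latitude -4.8948°, longitude -91.1703°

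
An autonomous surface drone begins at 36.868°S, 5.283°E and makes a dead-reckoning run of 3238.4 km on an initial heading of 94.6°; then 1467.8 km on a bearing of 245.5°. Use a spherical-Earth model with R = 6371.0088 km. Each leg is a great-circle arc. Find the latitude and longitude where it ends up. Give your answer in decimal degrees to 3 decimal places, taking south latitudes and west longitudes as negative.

Apply the spherical direct solution leg by leg, carrying full precision between legs.
Leg 1: from (-36.868°, 5.283°), δ = 3238.4/6371.0088 = 0.508303 rad, θ = 94.6° → φ = -33.735°, λ = 40.970°.
Leg 2: from (-33.735°, 40.970°), δ = 1467.8/6371.0088 = 0.230387 rad, θ = 245.5° → φ = -38.274°, λ = 25.621°.

latitude -38.274°, longitude 25.621°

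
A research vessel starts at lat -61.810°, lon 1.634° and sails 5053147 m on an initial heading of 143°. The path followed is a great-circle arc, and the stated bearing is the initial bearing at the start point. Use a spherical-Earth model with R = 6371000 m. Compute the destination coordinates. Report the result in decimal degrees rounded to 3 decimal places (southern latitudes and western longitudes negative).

The arc subtends δ = 5053147/6371000 = 0.793148 rad at the centre.
Converting: φ₁ = -1.078788 rad, θ = 2.495821 rad.
Destination latitude: φ₂ = arcsin( sin φ₁ cos δ + cos φ₁ sin δ cos θ ) = arcsin(-0.887217) = -62.526°.
Then Δλ = atan2(0.202579, -0.080375) = 1.948505 rad, from sin θ sin δ cos φ₁ over cos δ − sin φ₁ sin φ₂.
Hence λ₂ = 1.634° + 111.641° = 113.275°.

latitude -62.526°, longitude 113.275°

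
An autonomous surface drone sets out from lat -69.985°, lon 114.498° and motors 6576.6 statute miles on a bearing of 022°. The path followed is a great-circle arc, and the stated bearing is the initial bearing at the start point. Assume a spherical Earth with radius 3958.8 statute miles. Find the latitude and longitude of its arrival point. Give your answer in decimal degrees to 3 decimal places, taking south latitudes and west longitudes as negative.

Central angle δ = d/R = 1.661261 rad.
Start latitude φ₁ = -1.221469 rad; initial bearing θ = 0.383972 rad.
sin φ₂ = sin φ₁ cos δ + cos φ₁ sin δ cos θ = (-0.939603)(-0.090341) + (0.342266)(0.995911)(0.927184) = 0.400931
φ₂ = asin(0.400931) = 0.412533 rad = 23.636°.
Then Δλ = atan2(0.127691, 0.286375) = 0.419429 rad, from sin θ sin δ cos φ₁ over cos δ − sin φ₁ sin φ₂.
λ₂ = 114.498° + 24.031° = 138.529°.

latitude 23.636°, longitude 138.529°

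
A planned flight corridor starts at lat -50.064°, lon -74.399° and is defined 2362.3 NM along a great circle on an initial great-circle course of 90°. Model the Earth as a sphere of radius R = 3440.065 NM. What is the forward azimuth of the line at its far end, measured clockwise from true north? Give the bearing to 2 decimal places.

final bearing 52.86°

δ = 2362.3/3440.065 = 0.686702 rad (39.3451°).
With φ₁ = -50.064° = -0.873782 rad and θ = 90° = 1.570796 rad:
Destination latitude: φ₂ = arcsin( sin φ₁ cos δ + cos φ₁ sin δ cos θ ) = arcsin(-0.592968) = -36.368°.
Then Δλ = atan2(0.406978, 0.318675) = 0.906490 rad, from sin θ sin δ cos φ₁ over cos δ − sin φ₁ sin φ₂.
λ₂ = -74.399° + 51.938° = -22.461°.
The forward bearing on arrival equals the back-azimuth from the destination plus 180°.
Back-azimuth from P₂ (-36.37°, -22.46°) to P₁ (-50.06°, -74.40°), with Δλ' = λ₁ − λ₂ = -51.94°: atan2( sin Δλ' cos φ₁ , cos φ₂ sin φ₁ − sin φ₂ cos φ₁ cos Δλ' ) = 232.86°.
Final bearing = (232.86° + 180°) mod 360° = 52.86°.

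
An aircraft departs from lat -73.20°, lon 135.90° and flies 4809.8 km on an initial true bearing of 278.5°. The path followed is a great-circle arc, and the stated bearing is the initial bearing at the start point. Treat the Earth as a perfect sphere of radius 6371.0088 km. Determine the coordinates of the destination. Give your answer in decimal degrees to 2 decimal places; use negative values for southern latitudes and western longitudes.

The arc subtends δ = 4809.8/6371.0088 = 0.754951 rad at the centre.
Start latitude φ₁ = -1.277581 rad; initial bearing θ = 4.860742 rad.
Applying the spherical law of cosines for sides, sin φ₂ = sin φ₁ cos δ + cos φ₁ sin δ cos θ = -0.667946, so φ₂ = -41.91°.
Δλ = atan2( sin θ sin δ cos φ₁ , cos δ − sin φ₁ sin φ₂ ) = atan2(-0.195884, 0.088868) = -1.144891 rad = -65.60°.
λ₂ = 135.90° + -65.60° = 70.30°.

latitude -41.91°, longitude 70.30°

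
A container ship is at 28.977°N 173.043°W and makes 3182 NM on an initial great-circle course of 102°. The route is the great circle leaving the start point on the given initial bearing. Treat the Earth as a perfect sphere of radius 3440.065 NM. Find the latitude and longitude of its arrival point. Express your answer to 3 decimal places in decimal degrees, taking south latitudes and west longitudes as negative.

latitude 8.414°, longitude -120.890°

The arc subtends δ = 3182/3440.065 = 0.924983 rad at the centre.
Converting: φ₁ = 0.505744 rad, θ = 1.780236 rad.
Applying the spherical law of cosines for sides, sin φ₂ = sin φ₁ cos δ + cos φ₁ sin δ cos θ = 0.146316, so φ₂ = 8.414°.
Δλ = atan2( sin θ sin δ cos φ₁ , cos δ − sin φ₁ sin φ₂ ) = atan2(0.683369, 0.530964) = 0.910250 rad = 52.153°.
Hence λ₂ = -173.043° + 52.153° = -120.890°.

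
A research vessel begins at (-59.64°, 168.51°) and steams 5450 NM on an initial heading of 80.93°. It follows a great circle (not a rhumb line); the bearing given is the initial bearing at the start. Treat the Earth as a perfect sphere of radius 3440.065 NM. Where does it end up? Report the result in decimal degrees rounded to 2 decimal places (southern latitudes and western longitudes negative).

latitude 5.24°, longitude -108.94°

δ = 5450/3440.065 = 1.584272 rad (90.7721°).
With φ₁ = -59.64° = -1.040914 rad and θ = 80.93° = 1.412495 rad:
sin φ₂ = sin φ₁ cos δ + cos φ₁ sin δ cos θ = (-0.862867)(-0.013476) + (0.505431)(0.999909)(0.157641) = 0.091297
φ₂ = asin(0.091297) = 0.091425 rad = 5.24°.
Δλ = atan2( sin θ sin δ cos φ₁ , cos δ − sin φ₁ sin φ₂ ) = atan2(0.499067, 0.065302) = 1.440688 rad = 82.55°.
λ₂ = 168.51° + 82.55° = 251.06°, normalized to (−180°, 180°] → -108.94°.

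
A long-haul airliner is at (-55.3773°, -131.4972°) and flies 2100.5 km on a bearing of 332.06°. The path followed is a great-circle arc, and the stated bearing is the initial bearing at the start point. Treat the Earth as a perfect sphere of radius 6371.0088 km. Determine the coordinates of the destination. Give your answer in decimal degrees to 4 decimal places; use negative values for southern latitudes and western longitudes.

latitude -38.0306°, longitude -142.6008°

The arc subtends δ = 2100.5/6371.0088 = 0.329697 rad at the centre.
Converting: φ₁ = -0.966516 rad, θ = 5.795540 rad.
Applying the spherical law of cosines for sides, sin φ₂ = sin φ₁ cos δ + cos φ₁ sin δ cos θ = -0.616083, so φ₂ = -38.0306°.
Δλ = atan2( sin θ sin δ cos φ₁ , cos δ − sin φ₁ sin φ₂ ) = atan2(-0.086188, 0.439159) = -0.193795 rad = -11.1036°.
λ₂ = λ₁ + Δλ = -142.6008°.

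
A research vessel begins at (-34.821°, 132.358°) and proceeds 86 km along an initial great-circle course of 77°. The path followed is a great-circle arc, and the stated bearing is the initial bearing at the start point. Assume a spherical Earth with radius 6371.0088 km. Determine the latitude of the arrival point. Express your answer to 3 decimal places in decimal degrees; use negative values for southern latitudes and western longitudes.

latitude -34.644°

δ = 86/6371.0088 = 0.013499 rad (0.7734°).
Start latitude φ₁ = -0.607741 rad; initial bearing θ = 1.343904 rad.
Applying the spherical law of cosines for sides, sin φ₂ = sin φ₁ cos δ + cos φ₁ sin δ cos θ = -0.568470, so φ₂ = -34.644°.
Then Δλ = atan2(0.010797, 0.675304) = 0.015987 rad, from sin θ sin δ cos φ₁ over cos δ − sin φ₁ sin φ₂.
λ₂ = 132.358° + 0.916° = 133.274°.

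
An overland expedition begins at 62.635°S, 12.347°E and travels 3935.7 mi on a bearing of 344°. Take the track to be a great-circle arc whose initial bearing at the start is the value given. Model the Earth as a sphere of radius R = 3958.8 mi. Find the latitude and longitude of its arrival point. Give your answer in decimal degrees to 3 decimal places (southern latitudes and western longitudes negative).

The arc subtends δ = 3935.7/3958.8 = 0.994165 rad at the centre.
Start latitude φ₁ = -1.093187 rad; initial bearing θ = 6.003933 rad.
sin φ₂ = sin φ₁ cos δ + cos φ₁ sin δ cos θ = (-0.888096)(0.545203) + (0.459657)(0.838304)(0.961262) = -0.113787
φ₂ = asin(-0.113787) = -0.114034 rad = -6.534°.
For the longitude increment, Δλ = atan2( sin θ sin δ cos φ₁, cos δ − sin φ₁ sin φ₂ ) = atan2(-0.106212, 0.444149) = -13.449°.
λ₂ = λ₁ + Δλ = -1.102°.

latitude -6.534°, longitude -1.102°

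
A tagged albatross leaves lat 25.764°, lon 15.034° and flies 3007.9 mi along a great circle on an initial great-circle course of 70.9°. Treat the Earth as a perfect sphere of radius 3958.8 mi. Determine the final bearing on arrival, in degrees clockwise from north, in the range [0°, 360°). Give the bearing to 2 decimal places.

Central angle δ = d/R = 0.759801 rad.
Start latitude φ₁ = 0.449667 rad; initial bearing θ = 1.237438 rad.
Destination latitude: φ₂ = arcsin( sin φ₁ cos δ + cos φ₁ sin δ cos θ ) = arcsin(0.518096) = 31.205°.
For the longitude increment, Δλ = atan2( sin θ sin δ cos φ₁, cos δ − sin φ₁ sin φ₂ ) = atan2(0.586159, 0.499775) = 49.548°.
λ₂ = λ₁ + Δλ = 64.582°.
The forward bearing on arrival equals the back-azimuth from the destination plus 180°.
Back-azimuth from P₂ (31.20°, 64.58°) to P₁ (25.76°, 15.03°), with Δλ' = λ₁ − λ₂ = -49.55°: atan2( sin Δλ' cos φ₁ , cos φ₂ sin φ₁ − sin φ₂ cos φ₁ cos Δλ' ) = 275.75°.
Final bearing = (275.75° + 180°) mod 360° = 95.75°.

final bearing 95.75°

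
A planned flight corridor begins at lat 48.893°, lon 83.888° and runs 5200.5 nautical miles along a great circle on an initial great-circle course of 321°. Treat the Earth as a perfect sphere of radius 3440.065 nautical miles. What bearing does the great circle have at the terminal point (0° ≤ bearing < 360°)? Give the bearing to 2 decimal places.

final bearing 209.82°

Central angle δ = d/R = 1.511745 rad.
Converting: φ₁ = 0.853344 rad, θ = 5.602507 rad.
sin φ₂ = sin φ₁ cos δ + cos φ₁ sin δ cos θ = (0.753483)(0.059017) + (0.657467)(0.998257)(0.777146) = 0.554526
φ₂ = asin(0.554526) = 0.587793 rad = 33.678°.
Δλ = atan2( sin θ sin δ cos φ₁ , cos δ − sin φ₁ sin φ₂ ) = atan2(-0.413036, -0.358809) = -2.286052 rad = -130.981°.
Hence λ₂ = 83.888° + -130.981° = -47.093°.
The forward bearing on arrival equals the back-azimuth from the destination plus 180°.
Back-azimuth from P₂ (33.68°, -47.09°) to P₁ (48.89°, 83.89°), with Δλ' = λ₁ − λ₂ = 130.98°: atan2( sin Δλ' cos φ₁ , cos φ₂ sin φ₁ − sin φ₂ cos φ₁ cos Δλ' ) = 29.82°.
Final bearing = (29.82° + 180°) mod 360° = 209.82°.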